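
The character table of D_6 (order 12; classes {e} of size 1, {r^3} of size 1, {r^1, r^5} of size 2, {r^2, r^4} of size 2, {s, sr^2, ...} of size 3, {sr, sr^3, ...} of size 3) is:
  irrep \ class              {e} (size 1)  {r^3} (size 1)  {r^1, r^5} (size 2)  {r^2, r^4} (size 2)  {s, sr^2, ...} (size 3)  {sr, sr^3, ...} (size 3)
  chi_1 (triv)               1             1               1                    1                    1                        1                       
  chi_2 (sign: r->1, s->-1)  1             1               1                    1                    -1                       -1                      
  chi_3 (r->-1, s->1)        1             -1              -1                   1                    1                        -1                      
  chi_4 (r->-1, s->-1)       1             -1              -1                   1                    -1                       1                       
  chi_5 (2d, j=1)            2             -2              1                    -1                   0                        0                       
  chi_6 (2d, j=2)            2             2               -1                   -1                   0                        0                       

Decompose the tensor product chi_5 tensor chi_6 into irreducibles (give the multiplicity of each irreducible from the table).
chi_5 tensor chi_6 = chi_3 + chi_4 + chi_5 (all other irreducibles have multiplicity 0).

Justification: The character of a tensor product is the pointwise product (chi_5 * chi_6)(C) = chi_5(C) * chi_6(C):
  {e}: (2)*(2), {r^3}: (-2)*(2), {r^1, r^5}: (1)*(-1), {r^2, r^4}: (-1)*(-1), {s, sr^2, ...}: (0)*(0), {sr, sr^3, ...}: (0)*(0)
so (chi_5 * chi_6) takes values
  {e} -> 4, {r^3} -> -4, {r^1, r^5} -> -1, {r^2, r^4} -> 1, {s, sr^2, ...} -> 0, {sr, sr^3, ...} -> 0.
Now take the inner product of this character with each irreducible chi from the table, <chi_5*chi_6, chi> = (1/12) sum_C |C| (chi_5*chi_6)(C) conj(chi(C)):
  <chi_5*chi_6, chi_1> = (1/12)[1*(4)*conj(1) + 1*(-4)*conj(1) + 2*(-1)*conj(1) + 2*(1)*conj(1) + 3*(0)*conj(1) + 3*(0)*conj(1)]
      = (1/12)[(4) + (-4) + (-2) + (2) + (0) + (0)] = 0/12 = 0
  <chi_5*chi_6, chi_2> = (1/12)[1*(4)*conj(1) + 1*(-4)*conj(1) + 2*(-1)*conj(1) + 2*(1)*conj(1) + 3*(0)*conj(-1) + 3*(0)*conj(-1)]
      = (1/12)[(4) + (-4) + (-2) + (2) + (0) + (0)] = 0/12 = 0
  <chi_5*chi_6, chi_3> = (1/12)[1*(4)*conj(1) + 1*(-4)*conj(-1) + 2*(-1)*conj(-1) + 2*(1)*conj(1) + 3*(0)*conj(1) + 3*(0)*conj(-1)]
      = (1/12)[(4) + (4) + (2) + (2) + (0) + (0)] = 12/12 = 1
  <chi_5*chi_6, chi_4> = (1/12)[1*(4)*conj(1) + 1*(-4)*conj(-1) + 2*(-1)*conj(-1) + 2*(1)*conj(1) + 3*(0)*conj(-1) + 3*(0)*conj(1)]
      = (1/12)[(4) + (4) + (2) + (2) + (0) + (0)] = 12/12 = 1
  <chi_5*chi_6, chi_5> = (1/12)[1*(4)*conj(2) + 1*(-4)*conj(-2) + 2*(-1)*conj(1) + 2*(1)*conj(-1) + 3*(0)*conj(0) + 3*(0)*conj(0)]
      = (1/12)[(8) + (8) + (-2) + (-2) + (0) + (0)] = 12/12 = 1
  <chi_5*chi_6, chi_6> = (1/12)[1*(4)*conj(2) + 1*(-4)*conj(2) + 2*(-1)*conj(-1) + 2*(1)*conj(-1) + 3*(0)*conj(0) + 3*(0)*conj(0)]
      = (1/12)[(8) + (-8) + (2) + (-2) + (0) + (0)] = 0/12 = 0
Hence the multiplicities are chi_3: 1, chi_4: 1, chi_5: 1. Dimension check: dim(chi_5)*dim(chi_6) = 2*2 = 4 and sum (mult * dim) = 1*1 + 1*1 + 1*2 = 4.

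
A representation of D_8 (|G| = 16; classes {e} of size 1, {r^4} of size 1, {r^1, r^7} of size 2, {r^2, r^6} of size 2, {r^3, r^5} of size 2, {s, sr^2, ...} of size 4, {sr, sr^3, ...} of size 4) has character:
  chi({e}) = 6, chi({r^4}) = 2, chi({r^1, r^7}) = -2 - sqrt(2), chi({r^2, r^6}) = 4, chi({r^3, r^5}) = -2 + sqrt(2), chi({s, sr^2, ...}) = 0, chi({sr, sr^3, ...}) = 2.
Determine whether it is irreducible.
Not irreducible (reducible): <chi, chi> = 7 > 1.

Why: <chi, chi> = (1/|G|) sum_C |C| * |chi(C)|^2 = (1/16)[1*|6|^2 + 1*|2|^2 + 2*|-2 - sqrt(2)|^2 + 2*|4|^2 + 2*|-2 + sqrt(2)|^2 + 4*|0|^2 + 4*|2|^2]
  = (1/16)[(36) + (4) + (8*sqrt(2) + 12) + (32) + (12 - 8*sqrt(2)) + (0) + (16)] = 112/16 = 7.
A character is irreducible iff <chi, chi> = 1, so this representation is reducible.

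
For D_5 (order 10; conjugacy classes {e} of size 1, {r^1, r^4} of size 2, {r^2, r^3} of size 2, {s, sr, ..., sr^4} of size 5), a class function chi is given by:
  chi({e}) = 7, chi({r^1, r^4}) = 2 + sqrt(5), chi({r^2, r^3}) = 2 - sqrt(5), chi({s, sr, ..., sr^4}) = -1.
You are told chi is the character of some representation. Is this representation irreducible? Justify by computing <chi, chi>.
Not irreducible (reducible): <chi, chi> = 9 > 1.

Justification: <chi, chi> = (1/|G|) sum_C |C| * |chi(C)|^2 = (1/10)[1*|7|^2 + 2*|2 + sqrt(5)|^2 + 2*|2 - sqrt(5)|^2 + 5*|-1|^2]
  = (1/10)[(49) + (8*sqrt(5) + 18) + (18 - 8*sqrt(5)) + (5)] = 90/10 = 9.
A character is irreducible iff <chi, chi> = 1, so this representation is reducible.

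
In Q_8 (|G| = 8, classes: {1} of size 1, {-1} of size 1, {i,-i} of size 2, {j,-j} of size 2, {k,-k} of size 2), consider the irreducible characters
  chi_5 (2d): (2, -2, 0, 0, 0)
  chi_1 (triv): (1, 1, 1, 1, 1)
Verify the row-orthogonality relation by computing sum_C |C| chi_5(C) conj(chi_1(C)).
Sum = 0; so <chi_5, chi_1> = 0 (distinct irreducibles are orthogonal).

Derivation: Compute term by term over conjugacy classes (|C| * chi_5(C) * conj(chi_1(C))):
  1*(2)*conj(1) + 1*(-2)*conj(1) + 2*(0)*conj(1) + 2*(0)*conj(1) + 2*(0)*conj(1)
  = (2) + (-2) + (0) + (0) + (0)
  = 0.
Dividing by |G| = 8 gives 0/8 = 0, matching the row-orthogonality relation <chi_5, chi_1> = [chi_5 = chi_1].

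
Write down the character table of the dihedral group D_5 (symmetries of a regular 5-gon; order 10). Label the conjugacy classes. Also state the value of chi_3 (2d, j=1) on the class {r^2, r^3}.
Conjugacy classes: {e} of size 1, {r^1, r^4} of size 2, {r^2, r^3} of size 2, {s, sr, ..., sr^4} of size 5.
Character table:
  irrep \ class              {e} (size 1)  {r^1, r^4} (size 2)  {r^2, r^3} (size 2)  {s, sr, ..., sr^4} (size 5)
  chi_1 (triv)               1             1                    1                    1                          
  chi_2 (sign: r->1, s->-1)  1             1                    1                    -1                         
  chi_3 (2d, j=1)            2             -1/2 + sqrt(5)/2     -sqrt(5)/2 - 1/2     0                          
  chi_4 (2d, j=2)            2             -sqrt(5)/2 - 1/2     -1/2 + sqrt(5)/2     0                          

Spot check: chi_3 (2d, j=1) on {r^2, r^3} = -sqrt(5)/2 - 1/2.

Details: D_5 has order 2*5 = 10 with 4 conjugacy classes, hence 4 irreducibles. Sum of squared dims 1 + 1 + 4 + 4 = 10 = |G|. Linear characters come from the abelianisation; the 2-dimensional irreps have character r^k -> 2*cos(2*pi*j*k/5), reflections -> 0.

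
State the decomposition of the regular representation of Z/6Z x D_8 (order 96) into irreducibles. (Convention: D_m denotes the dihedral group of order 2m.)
Each irreducible V_i of dimension d_i appears with multiplicity d_i, i.e. rho_reg = (direct sum over all irreducibles V_i) d_i V_i. The irreducible dimensions for Z/6Z x D_8 are 1, 1, 1, 1, 1, 1, 1, 1, 1, 1, 1, 1, 1, 1, 1, 1, 1, 1, 1, 1, 1, 1, 1, 1, 2, 2, 2, 2, 2, 2, 2, 2, 2, 2, 2, 2, 2, 2, 2, 2, 2, 2: 24 irreducibles of dimension 1, each with multiplicity 1; 18 irreducibles of dimension 2, each with multiplicity 2. Total dimension 24*1*1 + 18*2*2 = 96 = |G|.

Solution. General theorem: in the regular representation of a finite group G, each irreducible appears with multiplicity equal to its dimension. Check: dim(rho_reg) = sum d_i^2 = 1 + 1 + 1 + 1 + 1 + 1 + 1 + 1 + 1 + 1 + 1 + 1 + 1 + 1 + 1 + 1 + 1 + 1 + 1 + 1 + 1 + 1 + 1 + 1 + 4 + 4 + 4 + 4 + 4 + 4 + 4 + 4 + 4 + 4 + 4 + 4 + 4 + 4 + 4 + 4 + 4 + 4 = 96 = |G|.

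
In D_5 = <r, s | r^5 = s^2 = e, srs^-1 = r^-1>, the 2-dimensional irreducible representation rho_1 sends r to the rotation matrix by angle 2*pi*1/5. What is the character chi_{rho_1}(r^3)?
chi_{rho_1}(r^3) = 2*cos(2*pi*1*3/5) = -sqrt(5)/2 - 1/2

rho_1(r^3) is rotation by angle 2*pi*1*3/5, whose trace is 2*cos(2*pi*1*3/5) = -sqrt(5)/2 - 1/2.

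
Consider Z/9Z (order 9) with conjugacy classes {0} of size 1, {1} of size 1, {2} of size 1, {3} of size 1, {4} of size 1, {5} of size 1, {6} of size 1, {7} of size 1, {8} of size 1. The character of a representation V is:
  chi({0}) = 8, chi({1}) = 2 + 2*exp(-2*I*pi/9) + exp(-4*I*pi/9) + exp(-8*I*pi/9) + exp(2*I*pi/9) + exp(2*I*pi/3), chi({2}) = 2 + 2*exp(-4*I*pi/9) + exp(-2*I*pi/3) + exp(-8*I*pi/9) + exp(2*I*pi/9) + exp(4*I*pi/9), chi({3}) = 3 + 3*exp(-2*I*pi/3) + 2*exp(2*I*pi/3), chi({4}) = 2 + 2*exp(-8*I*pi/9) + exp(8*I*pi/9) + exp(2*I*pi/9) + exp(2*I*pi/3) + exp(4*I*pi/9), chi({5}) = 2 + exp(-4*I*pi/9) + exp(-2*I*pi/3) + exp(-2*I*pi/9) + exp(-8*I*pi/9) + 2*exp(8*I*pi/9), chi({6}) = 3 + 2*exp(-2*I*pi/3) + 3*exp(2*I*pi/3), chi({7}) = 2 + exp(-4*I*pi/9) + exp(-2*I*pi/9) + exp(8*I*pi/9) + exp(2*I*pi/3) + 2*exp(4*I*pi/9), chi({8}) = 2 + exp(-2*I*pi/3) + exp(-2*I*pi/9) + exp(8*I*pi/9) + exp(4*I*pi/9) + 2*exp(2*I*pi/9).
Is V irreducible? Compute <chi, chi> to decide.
Not irreducible (reducible): <chi, chi> = 12 > 1.

Argument: <chi, chi> = (1/|G|) sum_C |C| * |chi(C)|^2 = (1/9)[1*|8|^2 + 1*|2 + 2*exp(-2*I*pi/9) + exp(-4*I*pi/9) + exp(-8*I*pi/9) + exp(2*I*pi/9) + exp(2*I*pi/3)|^2 + 1*|2 + 2*exp(-4*I*pi/9) + exp(-2*I*pi/3) + exp(-8*I*pi/9) + exp(2*I*pi/9) + exp(4*I*pi/9)|^2 + 1*|3 + 3*exp(-2*I*pi/3) + 2*exp(2*I*pi/3)|^2 + 1*|2 + 2*exp(-8*I*pi/9) + exp(8*I*pi/9) + exp(2*I*pi/9) + exp(2*I*pi/3) + exp(4*I*pi/9)|^2 + 1*|2 + exp(-4*I*pi/9) + exp(-2*I*pi/3) + exp(-2*I*pi/9) + exp(-8*I*pi/9) + 2*exp(8*I*pi/9)|^2 + 1*|3 + 2*exp(-2*I*pi/3) + 3*exp(2*I*pi/3)|^2 + 1*|2 + exp(-4*I*pi/9) + exp(-2*I*pi/9) + exp(8*I*pi/9) + exp(2*I*pi/3) + 2*exp(4*I*pi/9)|^2 + 1*|2 + exp(-2*I*pi/3) + exp(-2*I*pi/9) + exp(8*I*pi/9) + exp(4*I*pi/9) + 2*exp(2*I*pi/9)|^2]
  = (1/9)[(64) + (12 + 7*exp(-4*I*pi/9) + 8*exp(-2*I*pi/9) + 5*exp(-2*I*pi/3) + 6*exp(-8*I*pi/9) + 6*exp(8*I*pi/9) + 5*exp(2*I*pi/3) + 8*exp(2*I*pi/9) + 7*exp(4*I*pi/9)) + (12 + 8*exp(-4*I*pi/9) + 5*exp(-2*I*pi/3) + 6*exp(-2*I*pi/9) + 7*exp(-8*I*pi/9) + 7*exp(8*I*pi/9) + 6*exp(2*I*pi/9) + 5*exp(2*I*pi/3) + 8*exp(4*I*pi/9)) + (1) + (12 + 6*exp(-4*I*pi/9) + 7*exp(-2*I*pi/9) + 5*exp(-2*I*pi/3) + 8*exp(-8*I*pi/9) + 8*exp(8*I*pi/9) + 5*exp(2*I*pi/3) + 7*exp(2*I*pi/9) + 6*exp(4*I*pi/9)) + (12 + 6*exp(-4*I*pi/9) + 7*exp(-2*I*pi/9) + 5*exp(-2*I*pi/3) + 8*exp(-8*I*pi/9) + 8*exp(8*I*pi/9) + 5*exp(2*I*pi/3) + 7*exp(2*I*pi/9) + 6*exp(4*I*pi/9)) + (1) + (12 + 8*exp(-4*I*pi/9) + 5*exp(-2*I*pi/3) + 6*exp(-2*I*pi/9) + 7*exp(-8*I*pi/9) + 7*exp(8*I*pi/9) + 6*exp(2*I*pi/9) + 5*exp(2*I*pi/3) + 8*exp(4*I*pi/9)) + (12 + 7*exp(-4*I*pi/9) + 8*exp(-2*I*pi/9) + 5*exp(-2*I*pi/3) + 6*exp(-8*I*pi/9) + 6*exp(8*I*pi/9) + 5*exp(2*I*pi/3) + 8*exp(2*I*pi/9) + 7*exp(4*I*pi/9))] = 108/9 = 12.
(Exp terms are combined using exp(i*s)*conj(exp(i*t)) = exp(i*(s-t)), and sums of them are collapsed using the identity that for every m > 1 the m distinct m-th roots of unity sum to 0, e.g. 1 + exp(2*I*pi/3) + exp(-2*I*pi/3) = 0.)
A character is irreducible iff <chi, chi> = 1, so this representation is reducible.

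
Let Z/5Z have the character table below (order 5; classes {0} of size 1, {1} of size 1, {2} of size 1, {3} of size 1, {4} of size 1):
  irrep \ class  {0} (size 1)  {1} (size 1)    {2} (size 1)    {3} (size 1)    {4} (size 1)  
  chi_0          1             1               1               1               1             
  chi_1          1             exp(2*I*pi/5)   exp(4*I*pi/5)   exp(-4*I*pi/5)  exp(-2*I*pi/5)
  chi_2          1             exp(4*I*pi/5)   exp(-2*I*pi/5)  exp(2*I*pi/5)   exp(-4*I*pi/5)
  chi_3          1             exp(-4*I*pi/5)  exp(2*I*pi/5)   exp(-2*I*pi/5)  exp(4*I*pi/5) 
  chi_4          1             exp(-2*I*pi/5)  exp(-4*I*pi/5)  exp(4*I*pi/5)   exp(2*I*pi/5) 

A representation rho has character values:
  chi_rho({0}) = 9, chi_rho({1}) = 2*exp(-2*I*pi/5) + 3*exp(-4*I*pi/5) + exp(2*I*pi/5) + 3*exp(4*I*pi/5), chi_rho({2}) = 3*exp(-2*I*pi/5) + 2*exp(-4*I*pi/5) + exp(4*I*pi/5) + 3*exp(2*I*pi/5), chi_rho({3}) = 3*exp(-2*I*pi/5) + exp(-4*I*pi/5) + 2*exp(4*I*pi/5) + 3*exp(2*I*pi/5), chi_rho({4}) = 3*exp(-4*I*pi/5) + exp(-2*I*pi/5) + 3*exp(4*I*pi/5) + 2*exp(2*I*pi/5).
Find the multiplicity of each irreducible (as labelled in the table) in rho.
Multiplicities: chi_0: 0, chi_1: 1, chi_2: 3, chi_3: 3, chi_4: 2.

Details: Use <chi_rho, chi> = (1/|G|) sum_C |C| * chi_rho(C) * conj(chi(C)) with |G| = 5 for each irreducible chi in the table:
  <chi_rho, chi_0> = (1/5)[1*(9)*conj(1) + 1*(2*exp(-2*I*pi/5) + 3*exp(-4*I*pi/5) + exp(2*I*pi/5) + 3*exp(4*I*pi/5))*conj(1) + 1*(3*exp(-2*I*pi/5) + 2*exp(-4*I*pi/5) + exp(4*I*pi/5) + 3*exp(2*I*pi/5))*conj(1) + 1*(3*exp(-2*I*pi/5) + exp(-4*I*pi/5) + 2*exp(4*I*pi/5) + 3*exp(2*I*pi/5))*conj(1) + 1*(3*exp(-4*I*pi/5) + exp(-2*I*pi/5) + 3*exp(4*I*pi/5) + 2*exp(2*I*pi/5))*conj(1)]
      = (1/5)[(9) + (2*exp(-2*I*pi/5) + 3*exp(-4*I*pi/5) + exp(2*I*pi/5) + 3*exp(4*I*pi/5)) + (3*exp(-2*I*pi/5) + 2*exp(-4*I*pi/5) + exp(4*I*pi/5) + 3*exp(2*I*pi/5)) + (3*exp(-2*I*pi/5) + exp(-4*I*pi/5) + 2*exp(4*I*pi/5) + 3*exp(2*I*pi/5)) + (3*exp(-4*I*pi/5) + exp(-2*I*pi/5) + 3*exp(4*I*pi/5) + 2*exp(2*I*pi/5))] = 0/5 = 0
  <chi_rho, chi_1> = (1/5)[1*(9)*conj(1) + 1*(2*exp(-2*I*pi/5) + 3*exp(-4*I*pi/5) + exp(2*I*pi/5) + 3*exp(4*I*pi/5))*conj(exp(2*I*pi/5)) + 1*(3*exp(-2*I*pi/5) + 2*exp(-4*I*pi/5) + exp(4*I*pi/5) + 3*exp(2*I*pi/5))*conj(exp(4*I*pi/5)) + 1*(3*exp(-2*I*pi/5) + exp(-4*I*pi/5) + 2*exp(4*I*pi/5) + 3*exp(2*I*pi/5))*conj(exp(-4*I*pi/5)) + 1*(3*exp(-4*I*pi/5) + exp(-2*I*pi/5) + 3*exp(4*I*pi/5) + 2*exp(2*I*pi/5))*conj(exp(-2*I*pi/5))]
      = (1/5)[(9) + (1 + 2*exp(-4*I*pi/5) + 3*exp(4*I*pi/5) + 3*exp(2*I*pi/5)) + (1 + 3*exp(-2*I*pi/5) + 3*exp(4*I*pi/5) + 2*exp(2*I*pi/5)) + (1 + 2*exp(-2*I*pi/5) + 3*exp(-4*I*pi/5) + 3*exp(2*I*pi/5)) + (1 + 3*exp(-2*I*pi/5) + 3*exp(-4*I*pi/5) + 2*exp(4*I*pi/5))] = 5/5 = 1
  <chi_rho, chi_2> = (1/5)[1*(9)*conj(1) + 1*(2*exp(-2*I*pi/5) + 3*exp(-4*I*pi/5) + exp(2*I*pi/5) + 3*exp(4*I*pi/5))*conj(exp(4*I*pi/5)) + 1*(3*exp(-2*I*pi/5) + 2*exp(-4*I*pi/5) + exp(4*I*pi/5) + 3*exp(2*I*pi/5))*conj(exp(-2*I*pi/5)) + 1*(3*exp(-2*I*pi/5) + exp(-4*I*pi/5) + 2*exp(4*I*pi/5) + 3*exp(2*I*pi/5))*conj(exp(2*I*pi/5)) + 1*(3*exp(-4*I*pi/5) + exp(-2*I*pi/5) + 3*exp(4*I*pi/5) + 2*exp(2*I*pi/5))*conj(exp(-4*I*pi/5))]
      = (1/5)[(9) + (3 + exp(-2*I*pi/5) + 2*exp(4*I*pi/5) + 3*exp(2*I*pi/5)) + (3 + 2*exp(-2*I*pi/5) + exp(-4*I*pi/5) + 3*exp(4*I*pi/5)) + (3 + 3*exp(-4*I*pi/5) + exp(4*I*pi/5) + 2*exp(2*I*pi/5)) + (3 + 3*exp(-2*I*pi/5) + 2*exp(-4*I*pi/5) + exp(2*I*pi/5))] = 15/5 = 3
  <chi_rho, chi_3> = (1/5)[1*(9)*conj(1) + 1*(2*exp(-2*I*pi/5) + 3*exp(-4*I*pi/5) + exp(2*I*pi/5) + 3*exp(4*I*pi/5))*conj(exp(-4*I*pi/5)) + 1*(3*exp(-2*I*pi/5) + 2*exp(-4*I*pi/5) + exp(4*I*pi/5) + 3*exp(2*I*pi/5))*conj(exp(2*I*pi/5)) + 1*(3*exp(-2*I*pi/5) + exp(-4*I*pi/5) + 2*exp(4*I*pi/5) + 3*exp(2*I*pi/5))*conj(exp(-2*I*pi/5)) + 1*(3*exp(-4*I*pi/5) + exp(-2*I*pi/5) + 3*exp(4*I*pi/5) + 2*exp(2*I*pi/5))*conj(exp(4*I*pi/5))]
      = (1/5)[(9) + (3 + 3*exp(-2*I*pi/5) + exp(-4*I*pi/5) + 2*exp(2*I*pi/5)) + (3 + 3*exp(-4*I*pi/5) + exp(2*I*pi/5) + 2*exp(4*I*pi/5)) + (3 + 2*exp(-4*I*pi/5) + exp(-2*I*pi/5) + 3*exp(4*I*pi/5)) + (3 + 2*exp(-2*I*pi/5) + exp(4*I*pi/5) + 3*exp(2*I*pi/5))] = 15/5 = 3
  <chi_rho, chi_4> = (1/5)[1*(9)*conj(1) + 1*(2*exp(-2*I*pi/5) + 3*exp(-4*I*pi/5) + exp(2*I*pi/5) + 3*exp(4*I*pi/5))*conj(exp(-2*I*pi/5)) + 1*(3*exp(-2*I*pi/5) + 2*exp(-4*I*pi/5) + exp(4*I*pi/5) + 3*exp(2*I*pi/5))*conj(exp(-4*I*pi/5)) + 1*(3*exp(-2*I*pi/5) + exp(-4*I*pi/5) + 2*exp(4*I*pi/5) + 3*exp(2*I*pi/5))*conj(exp(4*I*pi/5)) + 1*(3*exp(-4*I*pi/5) + exp(-2*I*pi/5) + 3*exp(4*I*pi/5) + 2*exp(2*I*pi/5))*conj(exp(2*I*pi/5))]
      = (1/5)[(9) + (2 + 3*exp(-2*I*pi/5) + 3*exp(-4*I*pi/5) + exp(4*I*pi/5)) + (2 + 3*exp(-4*I*pi/5) + exp(-2*I*pi/5) + 3*exp(2*I*pi/5)) + (2 + 3*exp(-2*I*pi/5) + exp(2*I*pi/5) + 3*exp(4*I*pi/5)) + (2 + exp(-4*I*pi/5) + 3*exp(4*I*pi/5) + 3*exp(2*I*pi/5))] = 10/5 = 2
(Exp terms are combined using exp(i*s)*conj(exp(i*t)) = exp(i*(s-t)), and sums of them are collapsed using the identity that for every m > 1 the m distinct m-th roots of unity sum to 0, e.g. 1 + exp(2*I*pi/3) + exp(-2*I*pi/3) = 0.)
Dimension check: dim(rho) = sum (mult * dim) = 0*1 + 1*1 + 3*1 + 3*1 + 2*1 = 9 = chi_rho(e) = 9.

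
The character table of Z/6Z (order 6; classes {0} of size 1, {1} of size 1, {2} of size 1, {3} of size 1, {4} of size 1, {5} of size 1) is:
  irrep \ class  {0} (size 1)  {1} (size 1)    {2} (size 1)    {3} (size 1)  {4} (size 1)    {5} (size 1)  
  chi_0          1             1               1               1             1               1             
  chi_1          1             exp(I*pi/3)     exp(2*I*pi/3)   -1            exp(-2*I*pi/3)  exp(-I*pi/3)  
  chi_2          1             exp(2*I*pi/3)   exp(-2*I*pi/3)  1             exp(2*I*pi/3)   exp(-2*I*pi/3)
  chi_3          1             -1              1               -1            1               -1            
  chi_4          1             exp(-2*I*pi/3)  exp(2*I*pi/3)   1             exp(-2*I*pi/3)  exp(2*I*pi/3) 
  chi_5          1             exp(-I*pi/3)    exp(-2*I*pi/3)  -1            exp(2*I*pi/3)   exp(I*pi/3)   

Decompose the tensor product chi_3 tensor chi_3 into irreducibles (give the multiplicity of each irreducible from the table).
chi_3 tensor chi_3 = chi_0 (all other irreducibles have multiplicity 0).

Proof sketch: The character of a tensor product is the pointwise product (chi_3 * chi_3)(C) = chi_3(C) * chi_3(C):
  {0}: (1)*(1), {1}: (-1)*(-1), {2}: (1)*(1), {3}: (-1)*(-1), {4}: (1)*(1), {5}: (-1)*(-1)
so (chi_3 * chi_3) takes values
  {0} -> 1, {1} -> 1, {2} -> 1, {3} -> 1, {4} -> 1, {5} -> 1.
Now take the inner product of this character with each irreducible chi from the table, <chi_3*chi_3, chi> = (1/6) sum_C |C| (chi_3*chi_3)(C) conj(chi(C)):
  <chi_3*chi_3, chi_0> = (1/6)[1*(1)*conj(1) + 1*(1)*conj(1) + 1*(1)*conj(1) + 1*(1)*conj(1) + 1*(1)*conj(1) + 1*(1)*conj(1)]
      = (1/6)[(1) + (1) + (1) + (1) + (1) + (1)] = 6/6 = 1
  <chi_3*chi_3, chi_1> = (1/6)[1*(1)*conj(1) + 1*(1)*conj(exp(I*pi/3)) + 1*(1)*conj(exp(2*I*pi/3)) + 1*(1)*conj(-1) + 1*(1)*conj(exp(-2*I*pi/3)) + 1*(1)*conj(exp(-I*pi/3))]
      = (1/6)[(1) + (exp(-I*pi/3)) + (exp(-2*I*pi/3)) + (-1) + (exp(2*I*pi/3)) + (exp(I*pi/3))] = 0/6 = 0
  <chi_3*chi_3, chi_2> = (1/6)[1*(1)*conj(1) + 1*(1)*conj(exp(2*I*pi/3)) + 1*(1)*conj(exp(-2*I*pi/3)) + 1*(1)*conj(1) + 1*(1)*conj(exp(2*I*pi/3)) + 1*(1)*conj(exp(-2*I*pi/3))]
      = (1/6)[(1) + (exp(-2*I*pi/3)) + (exp(2*I*pi/3)) + (1) + (exp(-2*I*pi/3)) + (exp(2*I*pi/3))] = 0/6 = 0
  <chi_3*chi_3, chi_3> = (1/6)[1*(1)*conj(1) + 1*(1)*conj(-1) + 1*(1)*conj(1) + 1*(1)*conj(-1) + 1*(1)*conj(1) + 1*(1)*conj(-1)]
      = (1/6)[(1) + (-1) + (1) + (-1) + (1) + (-1)] = 0/6 = 0
  <chi_3*chi_3, chi_4> = (1/6)[1*(1)*conj(1) + 1*(1)*conj(exp(-2*I*pi/3)) + 1*(1)*conj(exp(2*I*pi/3)) + 1*(1)*conj(1) + 1*(1)*conj(exp(-2*I*pi/3)) + 1*(1)*conj(exp(2*I*pi/3))]
      = (1/6)[(1) + (exp(2*I*pi/3)) + (exp(-2*I*pi/3)) + (1) + (exp(2*I*pi/3)) + (exp(-2*I*pi/3))] = 0/6 = 0
  <chi_3*chi_3, chi_5> = (1/6)[1*(1)*conj(1) + 1*(1)*conj(exp(-I*pi/3)) + 1*(1)*conj(exp(-2*I*pi/3)) + 1*(1)*conj(-1) + 1*(1)*conj(exp(2*I*pi/3)) + 1*(1)*conj(exp(I*pi/3))]
      = (1/6)[(1) + (exp(I*pi/3)) + (exp(2*I*pi/3)) + (-1) + (exp(-2*I*pi/3)) + (exp(-I*pi/3))] = 0/6 = 0
(Exp terms are combined using exp(i*s)*conj(exp(i*t)) = exp(i*(s-t)), and sums of them are collapsed using the identity that for every m > 1 the m distinct m-th roots of unity sum to 0, e.g. 1 + exp(2*I*pi/3) + exp(-2*I*pi/3) = 0.)
Hence the multiplicities are chi_0: 1. Dimension check: dim(chi_3)*dim(chi_3) = 1*1 = 1 and sum (mult * dim) = 1*1 = 1.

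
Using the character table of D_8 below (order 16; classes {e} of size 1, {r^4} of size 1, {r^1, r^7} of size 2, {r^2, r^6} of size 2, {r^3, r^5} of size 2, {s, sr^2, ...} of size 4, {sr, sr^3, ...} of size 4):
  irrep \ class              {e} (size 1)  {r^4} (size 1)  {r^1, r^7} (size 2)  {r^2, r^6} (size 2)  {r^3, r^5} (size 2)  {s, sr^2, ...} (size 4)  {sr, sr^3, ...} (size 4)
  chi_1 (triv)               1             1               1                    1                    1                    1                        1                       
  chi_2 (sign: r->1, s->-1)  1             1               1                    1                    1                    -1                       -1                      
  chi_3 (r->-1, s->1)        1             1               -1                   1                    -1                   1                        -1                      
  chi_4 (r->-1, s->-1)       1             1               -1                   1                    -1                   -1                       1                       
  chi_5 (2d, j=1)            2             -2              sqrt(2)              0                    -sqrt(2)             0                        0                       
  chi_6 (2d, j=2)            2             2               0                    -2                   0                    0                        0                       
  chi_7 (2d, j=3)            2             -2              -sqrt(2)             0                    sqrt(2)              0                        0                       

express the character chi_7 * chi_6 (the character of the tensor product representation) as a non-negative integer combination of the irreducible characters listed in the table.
chi_7 tensor chi_6 = chi_5 + chi_7 (all other irreducibles have multiplicity 0).

Working: The character of a tensor product is the pointwise product (chi_7 * chi_6)(C) = chi_7(C) * chi_6(C):
  {e}: (2)*(2), {r^4}: (-2)*(2), {r^1, r^7}: (-sqrt(2))*(0), {r^2, r^6}: (0)*(-2), {r^3, r^5}: (sqrt(2))*(0), {s, sr^2, ...}: (0)*(0), {sr, sr^3, ...}: (0)*(0)
so (chi_7 * chi_6) takes values
  {e} -> 4, {r^4} -> -4, {r^1, r^7} -> 0, {r^2, r^6} -> 0, {r^3, r^5} -> 0, {s, sr^2, ...} -> 0, {sr, sr^3, ...} -> 0.
Now take the inner product of this character with each irreducible chi from the table, <chi_7*chi_6, chi> = (1/16) sum_C |C| (chi_7*chi_6)(C) conj(chi(C)):
  <chi_7*chi_6, chi_1> = (1/16)[1*(4)*conj(1) + 1*(-4)*conj(1) + 2*(0)*conj(1) + 2*(0)*conj(1) + 2*(0)*conj(1) + 4*(0)*conj(1) + 4*(0)*conj(1)]
      = (1/16)[(4) + (-4) + (0) + (0) + (0) + (0) + (0)] = 0/16 = 0
  <chi_7*chi_6, chi_2> = (1/16)[1*(4)*conj(1) + 1*(-4)*conj(1) + 2*(0)*conj(1) + 2*(0)*conj(1) + 2*(0)*conj(1) + 4*(0)*conj(-1) + 4*(0)*conj(-1)]
      = (1/16)[(4) + (-4) + (0) + (0) + (0) + (0) + (0)] = 0/16 = 0
  <chi_7*chi_6, chi_3> = (1/16)[1*(4)*conj(1) + 1*(-4)*conj(1) + 2*(0)*conj(-1) + 2*(0)*conj(1) + 2*(0)*conj(-1) + 4*(0)*conj(1) + 4*(0)*conj(-1)]
      = (1/16)[(4) + (-4) + (0) + (0) + (0) + (0) + (0)] = 0/16 = 0
  <chi_7*chi_6, chi_4> = (1/16)[1*(4)*conj(1) + 1*(-4)*conj(1) + 2*(0)*conj(-1) + 2*(0)*conj(1) + 2*(0)*conj(-1) + 4*(0)*conj(-1) + 4*(0)*conj(1)]
      = (1/16)[(4) + (-4) + (0) + (0) + (0) + (0) + (0)] = 0/16 = 0
  <chi_7*chi_6, chi_5> = (1/16)[1*(4)*conj(2) + 1*(-4)*conj(-2) + 2*(0)*conj(sqrt(2)) + 2*(0)*conj(0) + 2*(0)*conj(-sqrt(2)) + 4*(0)*conj(0) + 4*(0)*conj(0)]
      = (1/16)[(8) + (8) + (0) + (0) + (0) + (0) + (0)] = 16/16 = 1
  <chi_7*chi_6, chi_6> = (1/16)[1*(4)*conj(2) + 1*(-4)*conj(2) + 2*(0)*conj(0) + 2*(0)*conj(-2) + 2*(0)*conj(0) + 4*(0)*conj(0) + 4*(0)*conj(0)]
      = (1/16)[(8) + (-8) + (0) + (0) + (0) + (0) + (0)] = 0/16 = 0
  <chi_7*chi_6, chi_7> = (1/16)[1*(4)*conj(2) + 1*(-4)*conj(-2) + 2*(0)*conj(-sqrt(2)) + 2*(0)*conj(0) + 2*(0)*conj(sqrt(2)) + 4*(0)*conj(0) + 4*(0)*conj(0)]
      = (1/16)[(8) + (8) + (0) + (0) + (0) + (0) + (0)] = 16/16 = 1
Hence the multiplicities are chi_5: 1, chi_7: 1. Dimension check: dim(chi_7)*dim(chi_6) = 2*2 = 4 and sum (mult * dim) = 1*2 + 1*2 = 4.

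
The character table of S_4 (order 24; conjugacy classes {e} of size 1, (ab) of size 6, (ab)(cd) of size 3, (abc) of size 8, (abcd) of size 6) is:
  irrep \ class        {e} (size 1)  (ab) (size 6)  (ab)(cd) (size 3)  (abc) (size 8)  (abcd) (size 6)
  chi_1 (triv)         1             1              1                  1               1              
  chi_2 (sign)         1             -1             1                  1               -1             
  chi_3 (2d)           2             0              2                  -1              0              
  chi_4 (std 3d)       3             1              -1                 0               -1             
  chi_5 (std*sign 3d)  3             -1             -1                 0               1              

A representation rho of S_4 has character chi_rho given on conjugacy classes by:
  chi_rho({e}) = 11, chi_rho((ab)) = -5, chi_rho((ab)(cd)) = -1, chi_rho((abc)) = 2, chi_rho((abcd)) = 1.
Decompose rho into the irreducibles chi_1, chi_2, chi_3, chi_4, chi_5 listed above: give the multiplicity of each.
Multiplicities: chi_1: 0, chi_2: 2, chi_3: 0, chi_4: 0, chi_5: 3.

Argument: Use <chi_rho, chi> = (1/|G|) sum_C |C| * chi_rho(C) * conj(chi(C)) with |G| = 24 for each irreducible chi in the table:
  <chi_rho, chi_1> = (1/24)[1*(11)*conj(1) + 6*(-5)*conj(1) + 3*(-1)*conj(1) + 8*(2)*conj(1) + 6*(1)*conj(1)]
      = (1/24)[(11) + (-30) + (-3) + (16) + (6)] = 0/24 = 0
  <chi_rho, chi_2> = (1/24)[1*(11)*conj(1) + 6*(-5)*conj(-1) + 3*(-1)*conj(1) + 8*(2)*conj(1) + 6*(1)*conj(-1)]
      = (1/24)[(11) + (30) + (-3) + (16) + (-6)] = 48/24 = 2
  <chi_rho, chi_3> = (1/24)[1*(11)*conj(2) + 6*(-5)*conj(0) + 3*(-1)*conj(2) + 8*(2)*conj(-1) + 6*(1)*conj(0)]
      = (1/24)[(22) + (0) + (-6) + (-16) + (0)] = 0/24 = 0
  <chi_rho, chi_4> = (1/24)[1*(11)*conj(3) + 6*(-5)*conj(1) + 3*(-1)*conj(-1) + 8*(2)*conj(0) + 6*(1)*conj(-1)]
      = (1/24)[(33) + (-30) + (3) + (0) + (-6)] = 0/24 = 0
  <chi_rho, chi_5> = (1/24)[1*(11)*conj(3) + 6*(-5)*conj(-1) + 3*(-1)*conj(-1) + 8*(2)*conj(0) + 6*(1)*conj(1)]
      = (1/24)[(33) + (30) + (3) + (0) + (6)] = 72/24 = 3
Dimension check: dim(rho) = sum (mult * dim) = 0*1 + 2*1 + 0*2 + 0*3 + 3*3 = 11 = chi_rho(e) = 11.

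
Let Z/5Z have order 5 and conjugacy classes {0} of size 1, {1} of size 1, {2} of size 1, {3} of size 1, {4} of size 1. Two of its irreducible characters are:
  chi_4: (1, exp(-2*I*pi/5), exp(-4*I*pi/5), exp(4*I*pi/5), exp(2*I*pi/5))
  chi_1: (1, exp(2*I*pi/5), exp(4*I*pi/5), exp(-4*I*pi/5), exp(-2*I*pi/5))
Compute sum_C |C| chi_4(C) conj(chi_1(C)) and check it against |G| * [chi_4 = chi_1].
Sum = 0; so <chi_4, chi_1> = 0 (distinct irreducibles are orthogonal).

Working: Compute term by term over conjugacy classes (|C| * chi_4(C) * conj(chi_1(C))):
  1*(1)*conj(1) + 1*(exp(-2*I*pi/5))*conj(exp(2*I*pi/5)) + 1*(exp(-4*I*pi/5))*conj(exp(4*I*pi/5)) + 1*(exp(4*I*pi/5))*conj(exp(-4*I*pi/5)) + 1*(exp(2*I*pi/5))*conj(exp(-2*I*pi/5))
  = (1) + (exp(-4*I*pi/5)) + (exp(2*I*pi/5)) + (exp(-2*I*pi/5)) + (exp(4*I*pi/5))
  = 0.
(Exp terms are combined using exp(i*s)*conj(exp(i*t)) = exp(i*(s-t)), and sums of them are collapsed using the identity that for every m > 1 the m distinct m-th roots of unity sum to 0, e.g. 1 + exp(2*I*pi/3) + exp(-2*I*pi/3) = 0.)
Dividing by |G| = 5 gives 0/5 = 0, matching the row-orthogonality relation <chi_4, chi_1> = [chi_4 = chi_1].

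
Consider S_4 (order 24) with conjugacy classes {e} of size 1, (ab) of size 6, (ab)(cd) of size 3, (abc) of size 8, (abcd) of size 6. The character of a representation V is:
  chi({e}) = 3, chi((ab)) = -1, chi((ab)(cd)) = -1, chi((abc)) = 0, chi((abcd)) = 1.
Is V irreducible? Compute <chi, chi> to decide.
Irreducible: <chi, chi> = 1.

Working: <chi, chi> = (1/|G|) sum_C |C| * |chi(C)|^2 = (1/24)[1*|3|^2 + 6*|-1|^2 + 3*|-1|^2 + 8*|0|^2 + 6*|1|^2]
  = (1/24)[(9) + (6) + (3) + (0) + (6)] = 24/24 = 1.
A character is irreducible iff <chi, chi> = 1, so this representation is irreducible.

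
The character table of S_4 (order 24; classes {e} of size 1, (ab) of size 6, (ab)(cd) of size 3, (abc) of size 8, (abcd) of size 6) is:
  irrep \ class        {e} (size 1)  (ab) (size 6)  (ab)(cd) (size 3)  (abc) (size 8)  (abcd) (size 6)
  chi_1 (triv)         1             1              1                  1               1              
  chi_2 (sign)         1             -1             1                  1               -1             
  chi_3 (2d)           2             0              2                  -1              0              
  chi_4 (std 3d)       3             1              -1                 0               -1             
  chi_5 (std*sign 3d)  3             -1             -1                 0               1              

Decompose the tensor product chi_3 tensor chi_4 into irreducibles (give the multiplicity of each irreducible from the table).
chi_3 tensor chi_4 = chi_4 + chi_5 (all other irreducibles have multiplicity 0).

Reasoning: The character of a tensor product is the pointwise product (chi_3 * chi_4)(C) = chi_3(C) * chi_4(C):
  {e}: (2)*(3), (ab): (0)*(1), (ab)(cd): (2)*(-1), (abc): (-1)*(0), (abcd): (0)*(-1)
so (chi_3 * chi_4) takes values
  {e} -> 6, (ab) -> 0, (ab)(cd) -> -2, (abc) -> 0, (abcd) -> 0.
Now take the inner product of this character with each irreducible chi from the table, <chi_3*chi_4, chi> = (1/24) sum_C |C| (chi_3*chi_4)(C) conj(chi(C)):
  <chi_3*chi_4, chi_1> = (1/24)[1*(6)*conj(1) + 6*(0)*conj(1) + 3*(-2)*conj(1) + 8*(0)*conj(1) + 6*(0)*conj(1)]
      = (1/24)[(6) + (0) + (-6) + (0) + (0)] = 0/24 = 0
  <chi_3*chi_4, chi_2> = (1/24)[1*(6)*conj(1) + 6*(0)*conj(-1) + 3*(-2)*conj(1) + 8*(0)*conj(1) + 6*(0)*conj(-1)]
      = (1/24)[(6) + (0) + (-6) + (0) + (0)] = 0/24 = 0
  <chi_3*chi_4, chi_3> = (1/24)[1*(6)*conj(2) + 6*(0)*conj(0) + 3*(-2)*conj(2) + 8*(0)*conj(-1) + 6*(0)*conj(0)]
      = (1/24)[(12) + (0) + (-12) + (0) + (0)] = 0/24 = 0
  <chi_3*chi_4, chi_4> = (1/24)[1*(6)*conj(3) + 6*(0)*conj(1) + 3*(-2)*conj(-1) + 8*(0)*conj(0) + 6*(0)*conj(-1)]
      = (1/24)[(18) + (0) + (6) + (0) + (0)] = 24/24 = 1
  <chi_3*chi_4, chi_5> = (1/24)[1*(6)*conj(3) + 6*(0)*conj(-1) + 3*(-2)*conj(-1) + 8*(0)*conj(0) + 6*(0)*conj(1)]
      = (1/24)[(18) + (0) + (6) + (0) + (0)] = 24/24 = 1
Hence the multiplicities are chi_4: 1, chi_5: 1. Dimension check: dim(chi_3)*dim(chi_4) = 2*3 = 6 and sum (mult * dim) = 1*3 + 1*3 = 6.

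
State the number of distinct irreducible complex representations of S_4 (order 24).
5

Why: The number of irreducible complex representations of a finite group equals its number of conjugacy classes. Conjugacy classes in S_4 correspond to cycle types, i.e. partitions of 4; there are p(4) = 5 of them, so S_4 (order 24) has exactly 5 irreducible complex representations.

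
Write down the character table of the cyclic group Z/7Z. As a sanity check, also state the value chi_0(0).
Character table of Z/7Z (irreps indexed chi_0,...,chi_6 with chi_k(m) = zeta_7^(k*m), zeta_7 = exp(2*pi*i/7)):
  irrep \ class  {0} (size 1)  {1} (size 1)    {2} (size 1)    {3} (size 1)    {4} (size 1)    {5} (size 1)    {6} (size 1)  
  chi_0          1             1               1               1               1               1               1             
  chi_1          1             exp(2*I*pi/7)   exp(4*I*pi/7)   exp(6*I*pi/7)   exp(-6*I*pi/7)  exp(-4*I*pi/7)  exp(-2*I*pi/7)
  chi_2          1             exp(4*I*pi/7)   exp(-6*I*pi/7)  exp(-2*I*pi/7)  exp(2*I*pi/7)   exp(6*I*pi/7)   exp(-4*I*pi/7)
  chi_3          1             exp(6*I*pi/7)   exp(-2*I*pi/7)  exp(4*I*pi/7)   exp(-4*I*pi/7)  exp(2*I*pi/7)   exp(-6*I*pi/7)
  chi_4          1             exp(-6*I*pi/7)  exp(2*I*pi/7)   exp(-4*I*pi/7)  exp(4*I*pi/7)   exp(-2*I*pi/7)  exp(6*I*pi/7) 
  chi_5          1             exp(-4*I*pi/7)  exp(6*I*pi/7)   exp(2*I*pi/7)   exp(-2*I*pi/7)  exp(-6*I*pi/7)  exp(4*I*pi/7) 
  chi_6          1             exp(-2*I*pi/7)  exp(-4*I*pi/7)  exp(-6*I*pi/7)  exp(6*I*pi/7)   exp(4*I*pi/7)   exp(2*I*pi/7) 

Spot check: chi_0(0) = zeta_7^(0*0) = zeta_7^0 = 1.

Justification: Z/7Z is abelian, so all 7 irreducible complex representations are 1-dimensional. They are given by chi_k(m) = zeta_7^(k*m) for k = 0,...,6. Row orthogonality: sum_m chi_k(m) conj(chi_l(m)) = 7 * [k = l].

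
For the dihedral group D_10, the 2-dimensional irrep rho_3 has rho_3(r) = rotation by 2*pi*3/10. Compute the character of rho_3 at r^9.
chi_{rho_3}(r^9) = 2*cos(2*pi*3*9/10) = 1/2 - sqrt(5)/2

Details: rho_3(r^9) is rotation by angle 2*pi*3*9/10, whose trace is 2*cos(2*pi*3*9/10) = 1/2 - sqrt(5)/2.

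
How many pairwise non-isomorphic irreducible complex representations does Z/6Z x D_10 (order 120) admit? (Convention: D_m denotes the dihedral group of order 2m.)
48

Details: The number of irreducible complex representations of a finite group equals its number of conjugacy classes. For a direct product, #classes(G x H) = #classes(G) * #classes(H). Z/6Z has 6 classes (abelian), D_10 has 8 classes, so 6 * 8 = 48, so Z/6Z x D_10 (order 120) has exactly 48 irreducible complex representations.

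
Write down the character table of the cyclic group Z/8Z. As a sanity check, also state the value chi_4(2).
Character table of Z/8Z (irreps indexed chi_0,...,chi_7 with chi_k(m) = zeta_8^(k*m), zeta_8 = exp(2*pi*i/8)):
  irrep \ class  {0} (size 1)  {1} (size 1)    {2} (size 1)  {3} (size 1)    {4} (size 1)  {5} (size 1)    {6} (size 1)  {7} (size 1)  
  chi_0          1             1               1             1               1             1               1             1             
  chi_1          1             exp(I*pi/4)     I             exp(3*I*pi/4)   -1            exp(-3*I*pi/4)  -I            exp(-I*pi/4)  
  chi_2          1             I               -1            -I              1             I               -1            -I            
  chi_3          1             exp(3*I*pi/4)   -I            exp(I*pi/4)     -1            exp(-I*pi/4)    I             exp(-3*I*pi/4)
  chi_4          1             -1              1             -1              1             -1              1             -1            
  chi_5          1             exp(-3*I*pi/4)  I             exp(-I*pi/4)    -1            exp(I*pi/4)     -I            exp(3*I*pi/4) 
  chi_6          1             -I              -1            I               1             -I              -1            I             
  chi_7          1             exp(-I*pi/4)    -I            exp(-3*I*pi/4)  -1            exp(3*I*pi/4)   I             exp(I*pi/4)   

Spot check: chi_4(2) = zeta_8^(4*2) = zeta_8^8 = 1.

Why: Z/8Z is abelian, so all 8 irreducible complex representations are 1-dimensional. They are given by chi_k(m) = zeta_8^(k*m) for k = 0,...,7. Row orthogonality: sum_m chi_k(m) conj(chi_l(m)) = 8 * [k = l].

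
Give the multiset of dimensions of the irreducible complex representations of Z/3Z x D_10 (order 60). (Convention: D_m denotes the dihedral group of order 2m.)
Dimensions: 1, 1, 1, 1, 1, 1, 1, 1, 1, 1, 1, 1, 2, 2, 2, 2, 2, 2, 2, 2, 2, 2, 2, 2

Working: There are 24 irreducibles (= number of conjugacy classes). Their dimensions d_i satisfy sum d_i^2 = |G| = 60: 1 + 1 + 1 + 1 + 1 + 1 + 1 + 1 + 1 + 1 + 1 + 1 + 4 + 4 + 4 + 4 + 4 + 4 + 4 + 4 + 4 + 4 + 4 + 4 = 60. (For the product with Z/3Z: each of the 3 1-dim characters of Z/3Z tensors with each irrep of D_10, giving 3 copies of each D_10-dimension.)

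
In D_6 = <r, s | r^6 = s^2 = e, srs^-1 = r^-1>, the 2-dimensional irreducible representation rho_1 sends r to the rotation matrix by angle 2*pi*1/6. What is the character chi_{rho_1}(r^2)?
chi_{rho_1}(r^2) = 2*cos(2*pi*1*2/6) = -1

Explanation: rho_1(r^2) is rotation by angle 2*pi*1*2/6, whose trace is 2*cos(2*pi*1*2/6) = -1.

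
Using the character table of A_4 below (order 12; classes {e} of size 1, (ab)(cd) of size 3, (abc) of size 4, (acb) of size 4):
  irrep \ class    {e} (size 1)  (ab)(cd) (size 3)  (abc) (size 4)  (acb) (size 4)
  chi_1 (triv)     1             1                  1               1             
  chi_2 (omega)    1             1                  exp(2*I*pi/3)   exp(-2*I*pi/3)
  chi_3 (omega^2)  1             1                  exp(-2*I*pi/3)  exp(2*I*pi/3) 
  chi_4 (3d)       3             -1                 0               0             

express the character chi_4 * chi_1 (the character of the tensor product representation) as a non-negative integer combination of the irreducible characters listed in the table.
chi_4 tensor chi_1 = chi_4 (all other irreducibles have multiplicity 0).

Solution. The character of a tensor product is the pointwise product (chi_4 * chi_1)(C) = chi_4(C) * chi_1(C):
  {e}: (3)*(1), (ab)(cd): (-1)*(1), (abc): (0)*(1), (acb): (0)*(1)
so (chi_4 * chi_1) takes values
  {e} -> 3, (ab)(cd) -> -1, (abc) -> 0, (acb) -> 0.
Now take the inner product of this character with each irreducible chi from the table, <chi_4*chi_1, chi> = (1/12) sum_C |C| (chi_4*chi_1)(C) conj(chi(C)):
  <chi_4*chi_1, chi_1> = (1/12)[1*(3)*conj(1) + 3*(-1)*conj(1) + 4*(0)*conj(1) + 4*(0)*conj(1)]
      = (1/12)[(3) + (-3) + (0) + (0)] = 0/12 = 0
  <chi_4*chi_1, chi_2> = (1/12)[1*(3)*conj(1) + 3*(-1)*conj(1) + 4*(0)*conj(exp(2*I*pi/3)) + 4*(0)*conj(exp(-2*I*pi/3))]
      = (1/12)[(3) + (-3) + (0) + (0)] = 0/12 = 0
  <chi_4*chi_1, chi_3> = (1/12)[1*(3)*conj(1) + 3*(-1)*conj(1) + 4*(0)*conj(exp(-2*I*pi/3)) + 4*(0)*conj(exp(2*I*pi/3))]
      = (1/12)[(3) + (-3) + (0) + (0)] = 0/12 = 0
  <chi_4*chi_1, chi_4> = (1/12)[1*(3)*conj(3) + 3*(-1)*conj(-1) + 4*(0)*conj(0) + 4*(0)*conj(0)]
      = (1/12)[(9) + (3) + (0) + (0)] = 12/12 = 1
(Exp terms are combined using exp(i*s)*conj(exp(i*t)) = exp(i*(s-t)), and sums of them are collapsed using the identity that for every m > 1 the m distinct m-th roots of unity sum to 0, e.g. 1 + exp(2*I*pi/3) + exp(-2*I*pi/3) = 0.)
Hence the multiplicities are chi_4: 1. Dimension check: dim(chi_4)*dim(chi_1) = 3*1 = 3 and sum (mult * dim) = 1*3 = 3.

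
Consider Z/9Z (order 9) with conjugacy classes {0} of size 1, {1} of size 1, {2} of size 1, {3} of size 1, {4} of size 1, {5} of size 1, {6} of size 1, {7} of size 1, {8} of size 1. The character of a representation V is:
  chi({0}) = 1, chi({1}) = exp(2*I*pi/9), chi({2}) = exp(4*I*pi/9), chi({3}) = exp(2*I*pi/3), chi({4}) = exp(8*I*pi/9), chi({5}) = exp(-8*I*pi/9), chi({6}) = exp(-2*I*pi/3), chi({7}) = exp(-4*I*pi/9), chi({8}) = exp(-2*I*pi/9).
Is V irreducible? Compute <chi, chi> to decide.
Irreducible: <chi, chi> = 1.

Proof sketch: <chi, chi> = (1/|G|) sum_C |C| * |chi(C)|^2 = (1/9)[1*|1|^2 + 1*|exp(2*I*pi/9)|^2 + 1*|exp(4*I*pi/9)|^2 + 1*|exp(2*I*pi/3)|^2 + 1*|exp(8*I*pi/9)|^2 + 1*|exp(-8*I*pi/9)|^2 + 1*|exp(-2*I*pi/3)|^2 + 1*|exp(-4*I*pi/9)|^2 + 1*|exp(-2*I*pi/9)|^2]
  = (1/9)[(1) + (1) + (1) + (1) + (1) + (1) + (1) + (1) + (1)] = 9/9 = 1.
(Exp terms are combined using exp(i*s)*conj(exp(i*t)) = exp(i*(s-t)), and sums of them are collapsed using the identity that for every m > 1 the m distinct m-th roots of unity sum to 0, e.g. 1 + exp(2*I*pi/3) + exp(-2*I*pi/3) = 0.)
A character is irreducible iff <chi, chi> = 1, so this representation is irreducible.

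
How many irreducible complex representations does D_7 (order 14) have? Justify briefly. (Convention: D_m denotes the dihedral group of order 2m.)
5

Proof sketch: The number of irreducible complex representations of a finite group equals its number of conjugacy classes. D_7 has 5 conjugacy classes ((n+3)/2 for n odd), so D_7 (order 14) has exactly 5 irreducible complex representations.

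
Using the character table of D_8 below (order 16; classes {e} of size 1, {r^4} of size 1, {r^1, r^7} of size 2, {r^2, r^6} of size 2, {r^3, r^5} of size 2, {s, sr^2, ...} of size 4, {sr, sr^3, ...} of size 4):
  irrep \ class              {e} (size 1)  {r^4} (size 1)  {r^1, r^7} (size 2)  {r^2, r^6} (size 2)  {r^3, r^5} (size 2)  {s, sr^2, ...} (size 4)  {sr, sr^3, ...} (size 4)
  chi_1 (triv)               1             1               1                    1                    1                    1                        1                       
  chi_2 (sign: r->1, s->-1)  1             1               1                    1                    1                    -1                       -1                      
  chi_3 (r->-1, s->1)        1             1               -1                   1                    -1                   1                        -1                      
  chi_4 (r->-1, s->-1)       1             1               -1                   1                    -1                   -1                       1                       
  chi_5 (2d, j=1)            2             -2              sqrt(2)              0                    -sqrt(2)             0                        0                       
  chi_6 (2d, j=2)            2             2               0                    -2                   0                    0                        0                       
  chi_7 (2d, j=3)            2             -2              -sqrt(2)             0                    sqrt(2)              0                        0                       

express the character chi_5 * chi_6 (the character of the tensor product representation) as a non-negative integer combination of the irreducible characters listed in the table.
chi_5 tensor chi_6 = chi_5 + chi_7 (all other irreducibles have multiplicity 0).

Explanation: The character of a tensor product is the pointwise product (chi_5 * chi_6)(C) = chi_5(C) * chi_6(C):
  {e}: (2)*(2), {r^4}: (-2)*(2), {r^1, r^7}: (sqrt(2))*(0), {r^2, r^6}: (0)*(-2), {r^3, r^5}: (-sqrt(2))*(0), {s, sr^2, ...}: (0)*(0), {sr, sr^3, ...}: (0)*(0)
so (chi_5 * chi_6) takes values
  {e} -> 4, {r^4} -> -4, {r^1, r^7} -> 0, {r^2, r^6} -> 0, {r^3, r^5} -> 0, {s, sr^2, ...} -> 0, {sr, sr^3, ...} -> 0.
Now take the inner product of this character with each irreducible chi from the table, <chi_5*chi_6, chi> = (1/16) sum_C |C| (chi_5*chi_6)(C) conj(chi(C)):
  <chi_5*chi_6, chi_1> = (1/16)[1*(4)*conj(1) + 1*(-4)*conj(1) + 2*(0)*conj(1) + 2*(0)*conj(1) + 2*(0)*conj(1) + 4*(0)*conj(1) + 4*(0)*conj(1)]
      = (1/16)[(4) + (-4) + (0) + (0) + (0) + (0) + (0)] = 0/16 = 0
  <chi_5*chi_6, chi_2> = (1/16)[1*(4)*conj(1) + 1*(-4)*conj(1) + 2*(0)*conj(1) + 2*(0)*conj(1) + 2*(0)*conj(1) + 4*(0)*conj(-1) + 4*(0)*conj(-1)]
      = (1/16)[(4) + (-4) + (0) + (0) + (0) + (0) + (0)] = 0/16 = 0
  <chi_5*chi_6, chi_3> = (1/16)[1*(4)*conj(1) + 1*(-4)*conj(1) + 2*(0)*conj(-1) + 2*(0)*conj(1) + 2*(0)*conj(-1) + 4*(0)*conj(1) + 4*(0)*conj(-1)]
      = (1/16)[(4) + (-4) + (0) + (0) + (0) + (0) + (0)] = 0/16 = 0
  <chi_5*chi_6, chi_4> = (1/16)[1*(4)*conj(1) + 1*(-4)*conj(1) + 2*(0)*conj(-1) + 2*(0)*conj(1) + 2*(0)*conj(-1) + 4*(0)*conj(-1) + 4*(0)*conj(1)]
      = (1/16)[(4) + (-4) + (0) + (0) + (0) + (0) + (0)] = 0/16 = 0
  <chi_5*chi_6, chi_5> = (1/16)[1*(4)*conj(2) + 1*(-4)*conj(-2) + 2*(0)*conj(sqrt(2)) + 2*(0)*conj(0) + 2*(0)*conj(-sqrt(2)) + 4*(0)*conj(0) + 4*(0)*conj(0)]
      = (1/16)[(8) + (8) + (0) + (0) + (0) + (0) + (0)] = 16/16 = 1
  <chi_5*chi_6, chi_6> = (1/16)[1*(4)*conj(2) + 1*(-4)*conj(2) + 2*(0)*conj(0) + 2*(0)*conj(-2) + 2*(0)*conj(0) + 4*(0)*conj(0) + 4*(0)*conj(0)]
      = (1/16)[(8) + (-8) + (0) + (0) + (0) + (0) + (0)] = 0/16 = 0
  <chi_5*chi_6, chi_7> = (1/16)[1*(4)*conj(2) + 1*(-4)*conj(-2) + 2*(0)*conj(-sqrt(2)) + 2*(0)*conj(0) + 2*(0)*conj(sqrt(2)) + 4*(0)*conj(0) + 4*(0)*conj(0)]
      = (1/16)[(8) + (8) + (0) + (0) + (0) + (0) + (0)] = 16/16 = 1
Hence the multiplicities are chi_5: 1, chi_7: 1. Dimension check: dim(chi_5)*dim(chi_6) = 2*2 = 4 and sum (mult * dim) = 1*2 + 1*2 = 4.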